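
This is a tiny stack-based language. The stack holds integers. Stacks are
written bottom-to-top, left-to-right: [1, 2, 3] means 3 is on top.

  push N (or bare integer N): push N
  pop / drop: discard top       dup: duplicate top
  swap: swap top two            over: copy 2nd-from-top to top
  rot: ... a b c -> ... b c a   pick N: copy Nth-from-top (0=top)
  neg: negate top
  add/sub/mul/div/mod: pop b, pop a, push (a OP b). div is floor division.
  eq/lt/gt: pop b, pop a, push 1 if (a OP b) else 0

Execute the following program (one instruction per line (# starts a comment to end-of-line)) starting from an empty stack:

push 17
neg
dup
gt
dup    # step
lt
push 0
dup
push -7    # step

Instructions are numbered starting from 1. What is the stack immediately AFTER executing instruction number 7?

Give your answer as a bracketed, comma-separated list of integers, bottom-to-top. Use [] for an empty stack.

Step 1 ('push 17'): [17]
Step 2 ('neg'): [-17]
Step 3 ('dup'): [-17, -17]
Step 4 ('gt'): [0]
Step 5 ('dup'): [0, 0]
Step 6 ('lt'): [0]
Step 7 ('push 0'): [0, 0]

Answer: [0, 0]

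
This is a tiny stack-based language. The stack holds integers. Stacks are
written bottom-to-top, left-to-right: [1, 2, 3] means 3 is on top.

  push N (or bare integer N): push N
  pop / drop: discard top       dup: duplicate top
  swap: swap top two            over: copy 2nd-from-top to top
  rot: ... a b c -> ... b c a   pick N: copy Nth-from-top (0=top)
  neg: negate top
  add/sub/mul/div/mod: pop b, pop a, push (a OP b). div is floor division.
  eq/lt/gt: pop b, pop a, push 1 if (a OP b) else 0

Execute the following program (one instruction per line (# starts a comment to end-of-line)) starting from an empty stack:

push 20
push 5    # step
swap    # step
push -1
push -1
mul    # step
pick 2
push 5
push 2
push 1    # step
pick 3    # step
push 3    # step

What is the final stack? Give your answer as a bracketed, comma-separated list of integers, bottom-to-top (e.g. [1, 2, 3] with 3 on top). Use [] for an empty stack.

After 'push 20': [20]
After 'push 5': [20, 5]
After 'swap': [5, 20]
After 'push -1': [5, 20, -1]
After 'push -1': [5, 20, -1, -1]
After 'mul': [5, 20, 1]
After 'pick 2': [5, 20, 1, 5]
After 'push 5': [5, 20, 1, 5, 5]
After 'push 2': [5, 20, 1, 5, 5, 2]
After 'push 1': [5, 20, 1, 5, 5, 2, 1]
After 'pick 3': [5, 20, 1, 5, 5, 2, 1, 5]
After 'push 3': [5, 20, 1, 5, 5, 2, 1, 5, 3]

Answer: [5, 20, 1, 5, 5, 2, 1, 5, 3]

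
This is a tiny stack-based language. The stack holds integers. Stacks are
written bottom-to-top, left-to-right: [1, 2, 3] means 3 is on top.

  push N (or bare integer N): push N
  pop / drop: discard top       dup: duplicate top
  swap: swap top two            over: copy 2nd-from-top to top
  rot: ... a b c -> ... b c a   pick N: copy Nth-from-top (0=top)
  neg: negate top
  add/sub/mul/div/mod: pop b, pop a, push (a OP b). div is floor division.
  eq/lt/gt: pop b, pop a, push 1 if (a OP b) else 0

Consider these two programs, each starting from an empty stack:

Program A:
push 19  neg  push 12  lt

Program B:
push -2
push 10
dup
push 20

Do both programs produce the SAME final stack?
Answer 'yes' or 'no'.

Answer: no

Derivation:
Program A trace:
  After 'push 19': [19]
  After 'neg': [-19]
  After 'push 12': [-19, 12]
  After 'lt': [1]
Program A final stack: [1]

Program B trace:
  After 'push -2': [-2]
  After 'push 10': [-2, 10]
  After 'dup': [-2, 10, 10]
  After 'push 20': [-2, 10, 10, 20]
Program B final stack: [-2, 10, 10, 20]
Same: no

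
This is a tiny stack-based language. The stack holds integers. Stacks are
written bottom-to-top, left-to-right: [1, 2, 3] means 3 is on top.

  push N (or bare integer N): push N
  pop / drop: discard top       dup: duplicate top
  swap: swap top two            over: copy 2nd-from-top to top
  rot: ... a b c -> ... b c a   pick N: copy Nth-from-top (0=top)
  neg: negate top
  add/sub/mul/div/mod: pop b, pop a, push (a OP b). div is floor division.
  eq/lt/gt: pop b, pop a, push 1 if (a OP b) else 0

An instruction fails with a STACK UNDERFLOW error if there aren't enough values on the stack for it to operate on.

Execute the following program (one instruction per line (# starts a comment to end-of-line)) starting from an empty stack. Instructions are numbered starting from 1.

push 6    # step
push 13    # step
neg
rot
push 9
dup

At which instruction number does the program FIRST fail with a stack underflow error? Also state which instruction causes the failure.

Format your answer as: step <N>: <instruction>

Step 1 ('push 6'): stack = [6], depth = 1
Step 2 ('push 13'): stack = [6, 13], depth = 2
Step 3 ('neg'): stack = [6, -13], depth = 2
Step 4 ('rot'): needs 3 value(s) but depth is 2 — STACK UNDERFLOW

Answer: step 4: rot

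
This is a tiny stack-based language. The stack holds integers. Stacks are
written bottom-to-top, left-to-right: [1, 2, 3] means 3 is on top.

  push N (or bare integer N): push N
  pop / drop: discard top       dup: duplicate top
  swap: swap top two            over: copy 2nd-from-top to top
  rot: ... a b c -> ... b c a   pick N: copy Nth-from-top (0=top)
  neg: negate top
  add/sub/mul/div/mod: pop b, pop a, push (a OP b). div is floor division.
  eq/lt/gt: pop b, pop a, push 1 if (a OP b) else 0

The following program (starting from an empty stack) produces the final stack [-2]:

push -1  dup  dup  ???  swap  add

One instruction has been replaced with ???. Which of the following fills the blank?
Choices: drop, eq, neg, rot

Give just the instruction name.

Stack before ???: [-1, -1, -1]
Stack after ???:  [-1, -1]
Checking each choice:
  drop: MATCH
  eq: produces [0]
  neg: produces [-1, 0]
  rot: produces [-1, -2]


Answer: drop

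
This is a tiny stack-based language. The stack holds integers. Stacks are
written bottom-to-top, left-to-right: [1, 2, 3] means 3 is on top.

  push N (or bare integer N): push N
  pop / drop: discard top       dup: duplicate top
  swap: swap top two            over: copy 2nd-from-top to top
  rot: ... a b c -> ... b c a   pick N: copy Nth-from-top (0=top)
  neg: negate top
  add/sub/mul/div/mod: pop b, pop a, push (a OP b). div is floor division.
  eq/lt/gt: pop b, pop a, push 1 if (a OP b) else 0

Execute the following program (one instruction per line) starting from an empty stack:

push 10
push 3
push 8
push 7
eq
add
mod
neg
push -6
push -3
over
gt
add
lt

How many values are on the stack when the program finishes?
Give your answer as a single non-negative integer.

Answer: 1

Derivation:
After 'push 10': stack = [10] (depth 1)
After 'push 3': stack = [10, 3] (depth 2)
After 'push 8': stack = [10, 3, 8] (depth 3)
After 'push 7': stack = [10, 3, 8, 7] (depth 4)
After 'eq': stack = [10, 3, 0] (depth 3)
After 'add': stack = [10, 3] (depth 2)
After 'mod': stack = [1] (depth 1)
After 'neg': stack = [-1] (depth 1)
After 'push -6': stack = [-1, -6] (depth 2)
After 'push -3': stack = [-1, -6, -3] (depth 3)
After 'over': stack = [-1, -6, -3, -6] (depth 4)
After 'gt': stack = [-1, -6, 1] (depth 3)
After 'add': stack = [-1, -5] (depth 2)
After 'lt': stack = [0] (depth 1)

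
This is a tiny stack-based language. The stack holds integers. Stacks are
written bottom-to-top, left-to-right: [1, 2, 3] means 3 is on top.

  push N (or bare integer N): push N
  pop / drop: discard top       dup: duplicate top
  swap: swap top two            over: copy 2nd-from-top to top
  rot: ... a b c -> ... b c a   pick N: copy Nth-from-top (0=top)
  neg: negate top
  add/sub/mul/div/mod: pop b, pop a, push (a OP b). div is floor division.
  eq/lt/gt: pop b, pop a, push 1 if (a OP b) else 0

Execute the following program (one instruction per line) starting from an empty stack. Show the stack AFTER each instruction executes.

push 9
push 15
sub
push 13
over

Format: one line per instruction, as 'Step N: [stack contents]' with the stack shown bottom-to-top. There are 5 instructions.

Step 1: [9]
Step 2: [9, 15]
Step 3: [-6]
Step 4: [-6, 13]
Step 5: [-6, 13, -6]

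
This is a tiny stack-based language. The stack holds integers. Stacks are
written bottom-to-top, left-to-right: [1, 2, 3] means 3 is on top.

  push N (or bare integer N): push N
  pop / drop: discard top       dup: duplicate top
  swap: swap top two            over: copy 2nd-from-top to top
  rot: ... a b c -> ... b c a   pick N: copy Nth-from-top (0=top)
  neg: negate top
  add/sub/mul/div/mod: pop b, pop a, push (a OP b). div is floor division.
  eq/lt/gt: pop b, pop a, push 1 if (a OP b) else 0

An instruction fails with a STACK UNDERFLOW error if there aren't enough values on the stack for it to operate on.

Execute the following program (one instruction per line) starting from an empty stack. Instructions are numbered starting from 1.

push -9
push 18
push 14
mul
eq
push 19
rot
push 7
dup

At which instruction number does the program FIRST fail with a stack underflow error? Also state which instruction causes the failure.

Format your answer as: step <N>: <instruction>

Step 1 ('push -9'): stack = [-9], depth = 1
Step 2 ('push 18'): stack = [-9, 18], depth = 2
Step 3 ('push 14'): stack = [-9, 18, 14], depth = 3
Step 4 ('mul'): stack = [-9, 252], depth = 2
Step 5 ('eq'): stack = [0], depth = 1
Step 6 ('push 19'): stack = [0, 19], depth = 2
Step 7 ('rot'): needs 3 value(s) but depth is 2 — STACK UNDERFLOW

Answer: step 7: rot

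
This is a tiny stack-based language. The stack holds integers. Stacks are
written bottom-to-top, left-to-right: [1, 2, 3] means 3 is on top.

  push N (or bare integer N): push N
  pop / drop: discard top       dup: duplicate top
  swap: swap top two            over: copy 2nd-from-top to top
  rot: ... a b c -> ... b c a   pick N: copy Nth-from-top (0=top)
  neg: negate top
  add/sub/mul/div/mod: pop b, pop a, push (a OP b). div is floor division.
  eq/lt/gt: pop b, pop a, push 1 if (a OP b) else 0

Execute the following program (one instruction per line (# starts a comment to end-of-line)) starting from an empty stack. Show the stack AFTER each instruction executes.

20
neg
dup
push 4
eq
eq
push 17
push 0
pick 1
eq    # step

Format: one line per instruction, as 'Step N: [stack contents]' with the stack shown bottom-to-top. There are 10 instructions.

Step 1: [20]
Step 2: [-20]
Step 3: [-20, -20]
Step 4: [-20, -20, 4]
Step 5: [-20, 0]
Step 6: [0]
Step 7: [0, 17]
Step 8: [0, 17, 0]
Step 9: [0, 17, 0, 17]
Step 10: [0, 17, 0]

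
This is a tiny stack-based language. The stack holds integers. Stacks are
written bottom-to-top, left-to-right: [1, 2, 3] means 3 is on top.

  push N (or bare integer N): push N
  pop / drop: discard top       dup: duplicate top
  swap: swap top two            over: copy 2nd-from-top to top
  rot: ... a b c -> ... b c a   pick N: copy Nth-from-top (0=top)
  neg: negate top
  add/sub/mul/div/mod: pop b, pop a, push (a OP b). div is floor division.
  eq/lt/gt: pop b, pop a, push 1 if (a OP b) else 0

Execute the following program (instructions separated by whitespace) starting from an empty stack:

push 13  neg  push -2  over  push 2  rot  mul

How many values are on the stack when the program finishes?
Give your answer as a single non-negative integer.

After 'push 13': stack = [13] (depth 1)
After 'neg': stack = [-13] (depth 1)
After 'push -2': stack = [-13, -2] (depth 2)
After 'over': stack = [-13, -2, -13] (depth 3)
After 'push 2': stack = [-13, -2, -13, 2] (depth 4)
After 'rot': stack = [-13, -13, 2, -2] (depth 4)
After 'mul': stack = [-13, -13, -4] (depth 3)

Answer: 3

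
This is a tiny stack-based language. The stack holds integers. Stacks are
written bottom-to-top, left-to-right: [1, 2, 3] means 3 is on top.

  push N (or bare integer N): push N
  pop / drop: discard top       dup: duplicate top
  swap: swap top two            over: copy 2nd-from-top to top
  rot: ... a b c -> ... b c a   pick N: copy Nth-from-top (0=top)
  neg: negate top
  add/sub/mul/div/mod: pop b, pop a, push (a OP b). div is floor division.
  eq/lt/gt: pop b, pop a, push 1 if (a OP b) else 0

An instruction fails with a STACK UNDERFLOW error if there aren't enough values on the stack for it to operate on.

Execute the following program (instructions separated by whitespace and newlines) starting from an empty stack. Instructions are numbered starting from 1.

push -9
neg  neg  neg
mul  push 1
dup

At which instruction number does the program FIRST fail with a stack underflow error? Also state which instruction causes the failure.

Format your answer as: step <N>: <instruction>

Answer: step 5: mul

Derivation:
Step 1 ('push -9'): stack = [-9], depth = 1
Step 2 ('neg'): stack = [9], depth = 1
Step 3 ('neg'): stack = [-9], depth = 1
Step 4 ('neg'): stack = [9], depth = 1
Step 5 ('mul'): needs 2 value(s) but depth is 1 — STACK UNDERFLOW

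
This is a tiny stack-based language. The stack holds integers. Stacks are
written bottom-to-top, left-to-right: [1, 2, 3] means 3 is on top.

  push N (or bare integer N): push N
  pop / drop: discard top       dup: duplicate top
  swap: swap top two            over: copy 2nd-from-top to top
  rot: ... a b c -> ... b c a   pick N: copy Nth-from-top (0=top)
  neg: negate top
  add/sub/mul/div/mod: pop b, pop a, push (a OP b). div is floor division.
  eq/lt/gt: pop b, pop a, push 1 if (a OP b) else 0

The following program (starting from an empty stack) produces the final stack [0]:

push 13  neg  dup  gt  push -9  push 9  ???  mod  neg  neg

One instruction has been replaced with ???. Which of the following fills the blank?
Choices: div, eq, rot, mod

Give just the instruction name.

Stack before ???: [0, -9, 9]
Stack after ???:  [0, -1]
Checking each choice:
  div: MATCH
  eq: modulo by zero
  rot: modulo by zero
  mod: modulo by zero


Answer: div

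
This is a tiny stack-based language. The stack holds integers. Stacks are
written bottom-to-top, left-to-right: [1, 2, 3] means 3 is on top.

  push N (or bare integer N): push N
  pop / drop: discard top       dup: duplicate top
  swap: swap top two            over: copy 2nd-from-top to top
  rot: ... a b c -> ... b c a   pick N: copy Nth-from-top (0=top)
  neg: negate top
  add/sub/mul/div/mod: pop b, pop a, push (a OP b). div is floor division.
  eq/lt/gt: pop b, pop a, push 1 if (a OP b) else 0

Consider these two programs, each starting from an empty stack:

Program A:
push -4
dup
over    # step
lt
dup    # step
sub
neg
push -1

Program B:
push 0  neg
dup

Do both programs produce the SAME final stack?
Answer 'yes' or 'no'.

Program A trace:
  After 'push -4': [-4]
  After 'dup': [-4, -4]
  After 'over': [-4, -4, -4]
  After 'lt': [-4, 0]
  After 'dup': [-4, 0, 0]
  After 'sub': [-4, 0]
  After 'neg': [-4, 0]
  After 'push -1': [-4, 0, -1]
Program A final stack: [-4, 0, -1]

Program B trace:
  After 'push 0': [0]
  After 'neg': [0]
  After 'dup': [0, 0]
Program B final stack: [0, 0]
Same: no

Answer: no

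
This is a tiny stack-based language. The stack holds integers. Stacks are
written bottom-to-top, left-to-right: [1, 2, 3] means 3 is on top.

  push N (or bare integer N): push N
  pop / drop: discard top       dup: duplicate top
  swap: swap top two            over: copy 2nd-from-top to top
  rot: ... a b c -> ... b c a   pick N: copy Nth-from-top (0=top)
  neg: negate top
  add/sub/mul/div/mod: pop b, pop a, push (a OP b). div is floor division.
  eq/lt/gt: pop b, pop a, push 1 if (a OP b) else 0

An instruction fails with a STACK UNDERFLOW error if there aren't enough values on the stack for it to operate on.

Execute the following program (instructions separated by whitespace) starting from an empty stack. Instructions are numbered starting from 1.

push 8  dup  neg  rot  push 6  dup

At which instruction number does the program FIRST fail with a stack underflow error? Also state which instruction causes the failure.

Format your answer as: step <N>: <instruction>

Answer: step 4: rot

Derivation:
Step 1 ('push 8'): stack = [8], depth = 1
Step 2 ('dup'): stack = [8, 8], depth = 2
Step 3 ('neg'): stack = [8, -8], depth = 2
Step 4 ('rot'): needs 3 value(s) but depth is 2 — STACK UNDERFLOW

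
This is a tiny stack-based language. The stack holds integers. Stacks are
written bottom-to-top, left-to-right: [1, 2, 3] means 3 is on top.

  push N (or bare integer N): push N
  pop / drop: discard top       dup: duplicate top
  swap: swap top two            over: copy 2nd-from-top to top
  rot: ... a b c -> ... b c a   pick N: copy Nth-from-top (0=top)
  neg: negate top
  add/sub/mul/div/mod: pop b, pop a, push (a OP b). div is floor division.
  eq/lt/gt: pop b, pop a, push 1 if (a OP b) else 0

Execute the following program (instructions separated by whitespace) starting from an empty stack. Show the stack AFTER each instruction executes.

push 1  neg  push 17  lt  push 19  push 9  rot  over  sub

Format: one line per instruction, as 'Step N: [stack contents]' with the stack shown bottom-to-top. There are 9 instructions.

Step 1: [1]
Step 2: [-1]
Step 3: [-1, 17]
Step 4: [1]
Step 5: [1, 19]
Step 6: [1, 19, 9]
Step 7: [19, 9, 1]
Step 8: [19, 9, 1, 9]
Step 9: [19, 9, -8]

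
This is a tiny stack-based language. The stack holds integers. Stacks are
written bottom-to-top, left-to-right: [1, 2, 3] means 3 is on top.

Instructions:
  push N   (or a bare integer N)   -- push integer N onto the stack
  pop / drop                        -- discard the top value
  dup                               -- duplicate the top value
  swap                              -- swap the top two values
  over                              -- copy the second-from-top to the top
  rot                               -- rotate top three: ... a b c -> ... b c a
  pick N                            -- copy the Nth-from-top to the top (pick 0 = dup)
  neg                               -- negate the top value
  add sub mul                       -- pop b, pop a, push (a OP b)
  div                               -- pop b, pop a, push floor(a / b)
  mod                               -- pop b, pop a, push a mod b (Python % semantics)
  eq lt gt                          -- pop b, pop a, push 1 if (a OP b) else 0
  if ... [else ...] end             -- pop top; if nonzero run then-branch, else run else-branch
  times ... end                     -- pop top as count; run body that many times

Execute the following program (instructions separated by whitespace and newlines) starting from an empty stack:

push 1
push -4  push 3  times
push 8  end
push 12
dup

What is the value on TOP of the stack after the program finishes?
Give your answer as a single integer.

Answer: 12

Derivation:
After 'push 1': [1]
After 'push -4': [1, -4]
After 'push 3': [1, -4, 3]
After 'times': [1, -4]
After 'push 8': [1, -4, 8]
After 'push 8': [1, -4, 8, 8]
After 'push 8': [1, -4, 8, 8, 8]
After 'push 12': [1, -4, 8, 8, 8, 12]
After 'dup': [1, -4, 8, 8, 8, 12, 12]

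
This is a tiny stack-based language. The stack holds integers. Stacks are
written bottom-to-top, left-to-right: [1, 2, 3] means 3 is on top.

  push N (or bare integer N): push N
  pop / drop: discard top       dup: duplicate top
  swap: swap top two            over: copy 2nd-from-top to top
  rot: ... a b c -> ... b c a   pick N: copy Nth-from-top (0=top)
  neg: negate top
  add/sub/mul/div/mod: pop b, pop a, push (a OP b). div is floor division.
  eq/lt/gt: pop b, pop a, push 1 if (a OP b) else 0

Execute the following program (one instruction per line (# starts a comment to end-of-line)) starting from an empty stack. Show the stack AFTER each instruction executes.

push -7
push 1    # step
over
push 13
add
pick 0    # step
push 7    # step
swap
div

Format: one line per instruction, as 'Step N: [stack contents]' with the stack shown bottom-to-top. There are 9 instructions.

Step 1: [-7]
Step 2: [-7, 1]
Step 3: [-7, 1, -7]
Step 4: [-7, 1, -7, 13]
Step 5: [-7, 1, 6]
Step 6: [-7, 1, 6, 6]
Step 7: [-7, 1, 6, 6, 7]
Step 8: [-7, 1, 6, 7, 6]
Step 9: [-7, 1, 6, 1]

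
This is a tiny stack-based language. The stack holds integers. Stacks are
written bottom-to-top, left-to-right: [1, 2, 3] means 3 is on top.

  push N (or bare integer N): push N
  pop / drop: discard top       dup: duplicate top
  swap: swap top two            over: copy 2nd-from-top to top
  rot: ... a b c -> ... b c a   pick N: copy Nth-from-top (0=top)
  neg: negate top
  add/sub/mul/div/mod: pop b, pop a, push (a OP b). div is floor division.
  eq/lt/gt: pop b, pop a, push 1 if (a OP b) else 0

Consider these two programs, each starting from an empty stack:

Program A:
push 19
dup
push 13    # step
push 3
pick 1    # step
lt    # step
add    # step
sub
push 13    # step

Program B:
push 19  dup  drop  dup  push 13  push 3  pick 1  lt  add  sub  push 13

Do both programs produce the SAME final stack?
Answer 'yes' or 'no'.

Answer: yes

Derivation:
Program A trace:
  After 'push 19': [19]
  After 'dup': [19, 19]
  After 'push 13': [19, 19, 13]
  After 'push 3': [19, 19, 13, 3]
  After 'pick 1': [19, 19, 13, 3, 13]
  After 'lt': [19, 19, 13, 1]
  After 'add': [19, 19, 14]
  After 'sub': [19, 5]
  After 'push 13': [19, 5, 13]
Program A final stack: [19, 5, 13]

Program B trace:
  After 'push 19': [19]
  After 'dup': [19, 19]
  After 'drop': [19]
  After 'dup': [19, 19]
  After 'push 13': [19, 19, 13]
  After 'push 3': [19, 19, 13, 3]
  After 'pick 1': [19, 19, 13, 3, 13]
  After 'lt': [19, 19, 13, 1]
  After 'add': [19, 19, 14]
  After 'sub': [19, 5]
  After 'push 13': [19, 5, 13]
Program B final stack: [19, 5, 13]
Same: yes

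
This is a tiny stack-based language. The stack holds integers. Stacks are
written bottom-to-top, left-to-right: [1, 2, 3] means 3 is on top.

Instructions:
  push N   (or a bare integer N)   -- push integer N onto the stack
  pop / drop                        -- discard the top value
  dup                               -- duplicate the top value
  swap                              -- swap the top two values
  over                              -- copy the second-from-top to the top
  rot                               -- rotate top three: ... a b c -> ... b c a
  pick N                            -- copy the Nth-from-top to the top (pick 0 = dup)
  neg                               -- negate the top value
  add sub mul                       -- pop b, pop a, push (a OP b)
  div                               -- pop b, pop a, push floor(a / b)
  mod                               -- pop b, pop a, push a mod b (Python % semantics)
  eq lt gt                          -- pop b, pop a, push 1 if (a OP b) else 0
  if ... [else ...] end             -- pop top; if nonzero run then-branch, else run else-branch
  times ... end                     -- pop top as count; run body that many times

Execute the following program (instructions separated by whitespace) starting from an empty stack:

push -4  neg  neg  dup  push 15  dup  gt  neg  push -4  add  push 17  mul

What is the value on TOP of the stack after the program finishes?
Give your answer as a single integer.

After 'push -4': [-4]
After 'neg': [4]
After 'neg': [-4]
After 'dup': [-4, -4]
After 'push 15': [-4, -4, 15]
After 'dup': [-4, -4, 15, 15]
After 'gt': [-4, -4, 0]
After 'neg': [-4, -4, 0]
After 'push -4': [-4, -4, 0, -4]
After 'add': [-4, -4, -4]
After 'push 17': [-4, -4, -4, 17]
After 'mul': [-4, -4, -68]

Answer: -68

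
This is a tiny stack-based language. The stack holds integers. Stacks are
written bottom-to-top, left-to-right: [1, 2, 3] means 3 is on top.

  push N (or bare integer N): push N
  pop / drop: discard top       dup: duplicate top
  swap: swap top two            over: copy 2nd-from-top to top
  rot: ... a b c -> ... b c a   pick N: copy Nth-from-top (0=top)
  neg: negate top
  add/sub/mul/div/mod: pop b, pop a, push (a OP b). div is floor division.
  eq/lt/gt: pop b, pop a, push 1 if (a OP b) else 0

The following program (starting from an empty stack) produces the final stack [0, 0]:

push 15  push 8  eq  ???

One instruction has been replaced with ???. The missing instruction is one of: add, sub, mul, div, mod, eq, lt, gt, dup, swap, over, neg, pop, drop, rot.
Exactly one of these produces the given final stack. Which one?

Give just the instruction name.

Stack before ???: [0]
Stack after ???:  [0, 0]
The instruction that transforms [0] -> [0, 0] is: dup

Answer: dup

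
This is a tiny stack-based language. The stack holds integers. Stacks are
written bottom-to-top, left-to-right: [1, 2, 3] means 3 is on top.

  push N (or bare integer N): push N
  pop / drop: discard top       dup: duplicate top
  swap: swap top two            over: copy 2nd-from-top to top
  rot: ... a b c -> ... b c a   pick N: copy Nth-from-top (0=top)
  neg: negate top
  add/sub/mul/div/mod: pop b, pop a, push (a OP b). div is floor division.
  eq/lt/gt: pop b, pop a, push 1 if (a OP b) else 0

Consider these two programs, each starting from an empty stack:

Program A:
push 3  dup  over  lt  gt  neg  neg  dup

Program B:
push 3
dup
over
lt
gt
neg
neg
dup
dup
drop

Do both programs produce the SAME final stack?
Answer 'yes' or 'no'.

Answer: yes

Derivation:
Program A trace:
  After 'push 3': [3]
  After 'dup': [3, 3]
  After 'over': [3, 3, 3]
  After 'lt': [3, 0]
  After 'gt': [1]
  After 'neg': [-1]
  After 'neg': [1]
  After 'dup': [1, 1]
Program A final stack: [1, 1]

Program B trace:
  After 'push 3': [3]
  After 'dup': [3, 3]
  After 'over': [3, 3, 3]
  After 'lt': [3, 0]
  After 'gt': [1]
  After 'neg': [-1]
  After 'neg': [1]
  After 'dup': [1, 1]
  After 'dup': [1, 1, 1]
  After 'drop': [1, 1]
Program B final stack: [1, 1]
Same: yes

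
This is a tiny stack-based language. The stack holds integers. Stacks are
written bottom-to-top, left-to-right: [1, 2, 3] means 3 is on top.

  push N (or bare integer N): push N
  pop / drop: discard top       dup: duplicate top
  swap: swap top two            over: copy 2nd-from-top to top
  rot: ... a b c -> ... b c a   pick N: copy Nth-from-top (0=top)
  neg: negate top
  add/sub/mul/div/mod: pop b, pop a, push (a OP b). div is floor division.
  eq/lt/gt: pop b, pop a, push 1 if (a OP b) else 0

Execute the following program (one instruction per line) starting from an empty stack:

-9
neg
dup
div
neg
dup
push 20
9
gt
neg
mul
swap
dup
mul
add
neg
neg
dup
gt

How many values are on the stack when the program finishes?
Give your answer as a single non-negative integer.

Answer: 1

Derivation:
After 'push -9': stack = [-9] (depth 1)
After 'neg': stack = [9] (depth 1)
After 'dup': stack = [9, 9] (depth 2)
After 'div': stack = [1] (depth 1)
After 'neg': stack = [-1] (depth 1)
After 'dup': stack = [-1, -1] (depth 2)
After 'push 20': stack = [-1, -1, 20] (depth 3)
After 'push 9': stack = [-1, -1, 20, 9] (depth 4)
After 'gt': stack = [-1, -1, 1] (depth 3)
After 'neg': stack = [-1, -1, -1] (depth 3)
After 'mul': stack = [-1, 1] (depth 2)
After 'swap': stack = [1, -1] (depth 2)
After 'dup': stack = [1, -1, -1] (depth 3)
After 'mul': stack = [1, 1] (depth 2)
After 'add': stack = [2] (depth 1)
After 'neg': stack = [-2] (depth 1)
After 'neg': stack = [2] (depth 1)
After 'dup': stack = [2, 2] (depth 2)
After 'gt': stack = [0] (depth 1)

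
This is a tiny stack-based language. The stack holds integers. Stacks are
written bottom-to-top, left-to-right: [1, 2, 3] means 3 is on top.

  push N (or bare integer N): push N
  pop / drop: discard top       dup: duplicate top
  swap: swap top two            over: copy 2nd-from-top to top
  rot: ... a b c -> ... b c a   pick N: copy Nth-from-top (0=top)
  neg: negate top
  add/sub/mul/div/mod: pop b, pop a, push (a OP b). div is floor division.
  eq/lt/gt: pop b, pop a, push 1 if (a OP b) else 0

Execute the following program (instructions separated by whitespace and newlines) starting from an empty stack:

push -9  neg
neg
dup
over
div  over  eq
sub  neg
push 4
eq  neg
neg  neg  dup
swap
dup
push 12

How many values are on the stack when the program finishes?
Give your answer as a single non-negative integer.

Answer: 4

Derivation:
After 'push -9': stack = [-9] (depth 1)
After 'neg': stack = [9] (depth 1)
After 'neg': stack = [-9] (depth 1)
After 'dup': stack = [-9, -9] (depth 2)
After 'over': stack = [-9, -9, -9] (depth 3)
After 'div': stack = [-9, 1] (depth 2)
After 'over': stack = [-9, 1, -9] (depth 3)
After 'eq': stack = [-9, 0] (depth 2)
After 'sub': stack = [-9] (depth 1)
After 'neg': stack = [9] (depth 1)
After 'push 4': stack = [9, 4] (depth 2)
After 'eq': stack = [0] (depth 1)
After 'neg': stack = [0] (depth 1)
After 'neg': stack = [0] (depth 1)
After 'neg': stack = [0] (depth 1)
After 'dup': stack = [0, 0] (depth 2)
After 'swap': stack = [0, 0] (depth 2)
After 'dup': stack = [0, 0, 0] (depth 3)
After 'push 12': stack = [0, 0, 0, 12] (depth 4)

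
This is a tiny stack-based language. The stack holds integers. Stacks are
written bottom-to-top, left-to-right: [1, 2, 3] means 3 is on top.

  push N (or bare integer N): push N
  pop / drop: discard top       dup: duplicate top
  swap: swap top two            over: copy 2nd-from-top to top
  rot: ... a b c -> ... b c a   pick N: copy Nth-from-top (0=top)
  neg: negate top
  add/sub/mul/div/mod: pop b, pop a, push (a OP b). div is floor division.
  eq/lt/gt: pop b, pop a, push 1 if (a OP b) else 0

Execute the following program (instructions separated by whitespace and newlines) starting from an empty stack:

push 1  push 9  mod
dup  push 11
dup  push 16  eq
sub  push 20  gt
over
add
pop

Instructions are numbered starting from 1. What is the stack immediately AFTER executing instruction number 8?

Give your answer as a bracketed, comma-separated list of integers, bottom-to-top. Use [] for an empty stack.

Answer: [1, 1, 11, 0]

Derivation:
Step 1 ('push 1'): [1]
Step 2 ('push 9'): [1, 9]
Step 3 ('mod'): [1]
Step 4 ('dup'): [1, 1]
Step 5 ('push 11'): [1, 1, 11]
Step 6 ('dup'): [1, 1, 11, 11]
Step 7 ('push 16'): [1, 1, 11, 11, 16]
Step 8 ('eq'): [1, 1, 11, 0]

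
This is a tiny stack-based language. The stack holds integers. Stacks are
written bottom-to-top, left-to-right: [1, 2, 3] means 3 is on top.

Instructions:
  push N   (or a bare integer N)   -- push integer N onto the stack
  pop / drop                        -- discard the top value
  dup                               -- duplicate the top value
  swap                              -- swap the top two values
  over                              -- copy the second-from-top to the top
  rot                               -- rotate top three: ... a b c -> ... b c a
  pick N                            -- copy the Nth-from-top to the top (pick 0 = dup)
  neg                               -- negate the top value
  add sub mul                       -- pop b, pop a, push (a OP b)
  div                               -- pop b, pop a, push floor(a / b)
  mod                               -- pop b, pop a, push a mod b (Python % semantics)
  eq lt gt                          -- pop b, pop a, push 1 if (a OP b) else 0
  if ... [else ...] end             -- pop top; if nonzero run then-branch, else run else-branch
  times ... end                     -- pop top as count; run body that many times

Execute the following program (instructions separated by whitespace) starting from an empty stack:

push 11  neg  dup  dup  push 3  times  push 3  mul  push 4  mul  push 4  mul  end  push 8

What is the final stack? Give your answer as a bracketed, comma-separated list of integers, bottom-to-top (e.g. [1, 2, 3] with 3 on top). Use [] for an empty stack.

After 'push 11': [11]
After 'neg': [-11]
After 'dup': [-11, -11]
After 'dup': [-11, -11, -11]
After 'push 3': [-11, -11, -11, 3]
After 'times': [-11, -11, -11]
After 'push 3': [-11, -11, -11, 3]
After 'mul': [-11, -11, -33]
After 'push 4': [-11, -11, -33, 4]
After 'mul': [-11, -11, -132]
After 'push 4': [-11, -11, -132, 4]
After 'mul': [-11, -11, -528]
After 'push 3': [-11, -11, -528, 3]
After 'mul': [-11, -11, -1584]
After 'push 4': [-11, -11, -1584, 4]
After 'mul': [-11, -11, -6336]
After 'push 4': [-11, -11, -6336, 4]
After 'mul': [-11, -11, -25344]
After 'push 3': [-11, -11, -25344, 3]
After 'mul': [-11, -11, -76032]
After 'push 4': [-11, -11, -76032, 4]
After 'mul': [-11, -11, -304128]
After 'push 4': [-11, -11, -304128, 4]
After 'mul': [-11, -11, -1216512]
After 'push 8': [-11, -11, -1216512, 8]

Answer: [-11, -11, -1216512, 8]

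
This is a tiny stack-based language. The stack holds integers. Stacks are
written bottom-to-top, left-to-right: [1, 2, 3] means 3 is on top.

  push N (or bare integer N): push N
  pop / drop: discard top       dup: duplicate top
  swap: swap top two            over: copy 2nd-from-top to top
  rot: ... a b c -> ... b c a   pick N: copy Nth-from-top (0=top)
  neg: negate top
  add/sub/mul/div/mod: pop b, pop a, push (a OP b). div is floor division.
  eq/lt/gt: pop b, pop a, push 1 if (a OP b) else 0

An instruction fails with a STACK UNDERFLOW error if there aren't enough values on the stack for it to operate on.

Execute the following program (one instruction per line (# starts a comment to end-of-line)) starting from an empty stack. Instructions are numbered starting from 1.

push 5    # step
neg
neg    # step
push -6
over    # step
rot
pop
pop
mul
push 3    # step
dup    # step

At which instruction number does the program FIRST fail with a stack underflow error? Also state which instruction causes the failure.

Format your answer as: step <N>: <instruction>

Answer: step 9: mul

Derivation:
Step 1 ('push 5'): stack = [5], depth = 1
Step 2 ('neg'): stack = [-5], depth = 1
Step 3 ('neg'): stack = [5], depth = 1
Step 4 ('push -6'): stack = [5, -6], depth = 2
Step 5 ('over'): stack = [5, -6, 5], depth = 3
Step 6 ('rot'): stack = [-6, 5, 5], depth = 3
Step 7 ('pop'): stack = [-6, 5], depth = 2
Step 8 ('pop'): stack = [-6], depth = 1
Step 9 ('mul'): needs 2 value(s) but depth is 1 — STACK UNDERFLOW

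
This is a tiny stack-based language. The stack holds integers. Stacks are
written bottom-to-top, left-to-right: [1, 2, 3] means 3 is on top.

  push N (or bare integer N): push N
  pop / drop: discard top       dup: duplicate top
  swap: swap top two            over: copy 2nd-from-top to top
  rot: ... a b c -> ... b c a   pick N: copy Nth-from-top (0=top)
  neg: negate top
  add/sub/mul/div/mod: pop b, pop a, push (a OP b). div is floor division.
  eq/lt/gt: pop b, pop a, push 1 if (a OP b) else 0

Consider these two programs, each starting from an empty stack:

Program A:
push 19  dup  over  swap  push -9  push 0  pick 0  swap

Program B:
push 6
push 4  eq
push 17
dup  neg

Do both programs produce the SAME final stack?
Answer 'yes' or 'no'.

Program A trace:
  After 'push 19': [19]
  After 'dup': [19, 19]
  After 'over': [19, 19, 19]
  After 'swap': [19, 19, 19]
  After 'push -9': [19, 19, 19, -9]
  After 'push 0': [19, 19, 19, -9, 0]
  After 'pick 0': [19, 19, 19, -9, 0, 0]
  After 'swap': [19, 19, 19, -9, 0, 0]
Program A final stack: [19, 19, 19, -9, 0, 0]

Program B trace:
  After 'push 6': [6]
  After 'push 4': [6, 4]
  After 'eq': [0]
  After 'push 17': [0, 17]
  After 'dup': [0, 17, 17]
  After 'neg': [0, 17, -17]
Program B final stack: [0, 17, -17]
Same: no

Answer: no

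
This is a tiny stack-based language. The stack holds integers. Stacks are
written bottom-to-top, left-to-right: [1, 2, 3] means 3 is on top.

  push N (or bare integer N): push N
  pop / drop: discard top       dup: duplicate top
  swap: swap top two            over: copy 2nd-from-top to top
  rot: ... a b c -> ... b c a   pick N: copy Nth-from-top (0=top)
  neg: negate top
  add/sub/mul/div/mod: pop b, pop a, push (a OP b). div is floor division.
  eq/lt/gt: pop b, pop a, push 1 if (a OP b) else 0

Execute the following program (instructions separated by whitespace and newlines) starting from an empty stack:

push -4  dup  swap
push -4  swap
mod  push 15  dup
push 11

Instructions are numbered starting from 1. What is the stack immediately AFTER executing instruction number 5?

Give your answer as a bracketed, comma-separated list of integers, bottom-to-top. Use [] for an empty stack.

Step 1 ('push -4'): [-4]
Step 2 ('dup'): [-4, -4]
Step 3 ('swap'): [-4, -4]
Step 4 ('push -4'): [-4, -4, -4]
Step 5 ('swap'): [-4, -4, -4]

Answer: [-4, -4, -4]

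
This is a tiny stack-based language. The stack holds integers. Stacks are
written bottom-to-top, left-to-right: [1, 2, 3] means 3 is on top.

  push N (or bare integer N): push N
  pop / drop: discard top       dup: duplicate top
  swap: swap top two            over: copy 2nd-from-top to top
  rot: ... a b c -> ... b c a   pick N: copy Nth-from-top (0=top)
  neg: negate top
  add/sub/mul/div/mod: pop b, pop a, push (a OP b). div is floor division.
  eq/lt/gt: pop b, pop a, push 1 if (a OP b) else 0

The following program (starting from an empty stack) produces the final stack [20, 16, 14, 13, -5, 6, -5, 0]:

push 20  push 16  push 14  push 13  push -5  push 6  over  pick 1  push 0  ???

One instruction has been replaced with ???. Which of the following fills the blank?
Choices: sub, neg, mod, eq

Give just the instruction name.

Answer: eq

Derivation:
Stack before ???: [20, 16, 14, 13, -5, 6, -5, 6, 0]
Stack after ???:  [20, 16, 14, 13, -5, 6, -5, 0]
Checking each choice:
  sub: produces [20, 16, 14, 13, -5, 6, -5, 6]
  neg: produces [20, 16, 14, 13, -5, 6, -5, 6, 0]
  mod: modulo by zero
  eq: MATCH


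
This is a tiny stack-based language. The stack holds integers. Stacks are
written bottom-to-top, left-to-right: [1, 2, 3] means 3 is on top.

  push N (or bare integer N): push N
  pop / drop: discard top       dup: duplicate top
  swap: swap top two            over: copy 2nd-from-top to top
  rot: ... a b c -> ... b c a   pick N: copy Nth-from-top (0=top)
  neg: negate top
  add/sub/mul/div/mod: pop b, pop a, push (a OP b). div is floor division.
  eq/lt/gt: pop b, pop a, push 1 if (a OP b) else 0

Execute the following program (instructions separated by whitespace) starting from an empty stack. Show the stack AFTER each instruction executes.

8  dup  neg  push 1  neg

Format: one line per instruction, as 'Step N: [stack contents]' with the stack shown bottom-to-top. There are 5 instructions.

Step 1: [8]
Step 2: [8, 8]
Step 3: [8, -8]
Step 4: [8, -8, 1]
Step 5: [8, -8, -1]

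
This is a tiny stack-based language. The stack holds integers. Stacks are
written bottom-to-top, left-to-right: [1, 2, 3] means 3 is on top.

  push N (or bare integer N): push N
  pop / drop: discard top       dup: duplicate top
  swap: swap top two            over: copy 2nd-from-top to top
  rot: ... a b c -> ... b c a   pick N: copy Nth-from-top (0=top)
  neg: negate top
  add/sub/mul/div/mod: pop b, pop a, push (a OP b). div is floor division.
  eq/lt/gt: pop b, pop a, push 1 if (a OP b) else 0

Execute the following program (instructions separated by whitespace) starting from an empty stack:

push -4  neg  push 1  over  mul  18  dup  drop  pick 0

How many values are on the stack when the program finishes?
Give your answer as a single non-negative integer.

Answer: 4

Derivation:
After 'push -4': stack = [-4] (depth 1)
After 'neg': stack = [4] (depth 1)
After 'push 1': stack = [4, 1] (depth 2)
After 'over': stack = [4, 1, 4] (depth 3)
After 'mul': stack = [4, 4] (depth 2)
After 'push 18': stack = [4, 4, 18] (depth 3)
After 'dup': stack = [4, 4, 18, 18] (depth 4)
After 'drop': stack = [4, 4, 18] (depth 3)
After 'pick 0': stack = [4, 4, 18, 18] (depth 4)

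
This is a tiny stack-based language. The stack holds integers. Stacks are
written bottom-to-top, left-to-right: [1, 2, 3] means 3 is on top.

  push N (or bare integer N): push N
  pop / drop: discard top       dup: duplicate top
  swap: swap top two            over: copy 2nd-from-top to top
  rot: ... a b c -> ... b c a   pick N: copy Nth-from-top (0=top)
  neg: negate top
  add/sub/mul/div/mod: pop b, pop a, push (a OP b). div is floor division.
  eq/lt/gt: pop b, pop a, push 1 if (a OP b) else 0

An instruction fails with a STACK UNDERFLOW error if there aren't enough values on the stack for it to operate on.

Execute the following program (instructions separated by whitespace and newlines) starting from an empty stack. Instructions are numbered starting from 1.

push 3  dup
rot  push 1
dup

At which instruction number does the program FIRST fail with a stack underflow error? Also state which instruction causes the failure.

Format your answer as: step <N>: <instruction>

Step 1 ('push 3'): stack = [3], depth = 1
Step 2 ('dup'): stack = [3, 3], depth = 2
Step 3 ('rot'): needs 3 value(s) but depth is 2 — STACK UNDERFLOW

Answer: step 3: rot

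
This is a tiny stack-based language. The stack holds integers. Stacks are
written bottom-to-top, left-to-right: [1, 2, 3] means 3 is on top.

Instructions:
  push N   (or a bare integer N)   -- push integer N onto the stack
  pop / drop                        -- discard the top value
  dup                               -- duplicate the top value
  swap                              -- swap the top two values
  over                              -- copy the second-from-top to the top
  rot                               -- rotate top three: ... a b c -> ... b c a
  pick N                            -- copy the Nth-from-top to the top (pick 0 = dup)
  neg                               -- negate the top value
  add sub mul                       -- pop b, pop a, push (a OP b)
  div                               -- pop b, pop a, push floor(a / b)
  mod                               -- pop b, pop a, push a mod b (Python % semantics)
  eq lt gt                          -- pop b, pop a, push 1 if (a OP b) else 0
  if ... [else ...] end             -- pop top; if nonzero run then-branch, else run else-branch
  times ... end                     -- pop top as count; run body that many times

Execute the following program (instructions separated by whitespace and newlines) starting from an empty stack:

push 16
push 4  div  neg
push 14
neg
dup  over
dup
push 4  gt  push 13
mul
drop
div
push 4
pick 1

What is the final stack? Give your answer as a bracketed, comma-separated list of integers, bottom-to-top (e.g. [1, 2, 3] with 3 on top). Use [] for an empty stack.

After 'push 16': [16]
After 'push 4': [16, 4]
After 'div': [4]
After 'neg': [-4]
After 'push 14': [-4, 14]
After 'neg': [-4, -14]
After 'dup': [-4, -14, -14]
After 'over': [-4, -14, -14, -14]
After 'dup': [-4, -14, -14, -14, -14]
After 'push 4': [-4, -14, -14, -14, -14, 4]
After 'gt': [-4, -14, -14, -14, 0]
After 'push 13': [-4, -14, -14, -14, 0, 13]
After 'mul': [-4, -14, -14, -14, 0]
After 'drop': [-4, -14, -14, -14]
After 'div': [-4, -14, 1]
After 'push 4': [-4, -14, 1, 4]
After 'pick 1': [-4, -14, 1, 4, 1]

Answer: [-4, -14, 1, 4, 1]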